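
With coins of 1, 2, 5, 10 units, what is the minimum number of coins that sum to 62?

7

Greedy: take as many of the largest coin as possible, then repeat with the remainder.
62 − 6×10→2 − 1×2→0
Total coins = 6 + 1 = 7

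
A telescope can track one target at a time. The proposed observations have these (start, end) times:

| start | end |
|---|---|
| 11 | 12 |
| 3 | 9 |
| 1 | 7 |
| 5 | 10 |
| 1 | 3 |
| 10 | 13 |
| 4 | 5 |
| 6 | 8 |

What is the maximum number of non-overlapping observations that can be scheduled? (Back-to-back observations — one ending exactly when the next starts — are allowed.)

Order by finish time; keep every interval that doesn't clash with the previous kept one.
By end time: (1,3), (4,5), (1,7), (6,8), (3,9), (5,10), (11,12), (10,13).
Pick (1,3); next start ≥ 3 → (4,5); next start ≥ 5 → (6,8); next start ≥ 8 → (11,12).
Selected 4 observations.

4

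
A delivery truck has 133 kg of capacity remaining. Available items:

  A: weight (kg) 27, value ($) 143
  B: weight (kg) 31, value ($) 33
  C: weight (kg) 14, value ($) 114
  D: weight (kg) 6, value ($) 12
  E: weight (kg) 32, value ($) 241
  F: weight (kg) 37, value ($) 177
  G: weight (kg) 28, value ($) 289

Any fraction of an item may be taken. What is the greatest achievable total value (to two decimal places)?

Ratios (sorted): G 10.32, C 8.14, E 7.53, A 5.30, F 4.78, D 2.00, B 1.06
take G (28 @ 289); take C (14 @ 114); take E (32 @ 241); take A (27 @ 143); take 32/37 of F → 153.08. Capacity used 133/133.
Total value = 940.08

940.08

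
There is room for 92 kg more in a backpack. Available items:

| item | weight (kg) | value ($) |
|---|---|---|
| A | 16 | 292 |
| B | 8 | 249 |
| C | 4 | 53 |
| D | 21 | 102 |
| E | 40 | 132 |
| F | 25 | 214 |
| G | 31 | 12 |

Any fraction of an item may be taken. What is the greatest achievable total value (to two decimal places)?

Ratios (sorted): B 31.12, A 18.25, C 13.25, F 8.56, D 4.86, E 3.30, G 0.39
take B (8 @ 249); take A (16 @ 292); take C (4 @ 53); take F (25 @ 214); take D (21 @ 102); take 18/40 of E → 59.40. Capacity used 92/92.
Total value = 969.40

969.40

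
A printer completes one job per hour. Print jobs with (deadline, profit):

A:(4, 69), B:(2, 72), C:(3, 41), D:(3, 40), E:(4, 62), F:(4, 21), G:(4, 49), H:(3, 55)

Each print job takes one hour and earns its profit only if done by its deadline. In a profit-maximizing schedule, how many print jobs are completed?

Sort by profit descending; place each in the latest free slot ≤ its deadline.
Profit order: B=72 A=69 E=62 H=55 G=49 C=41 D=40 F=21
Assign: B→slot 2, A→slot 4, E→slot 3, H→slot 1, G skipped, C skipped, D skipped, F skipped.
Slots: [1:H] [2:B] [3:E] [4:A]
4 of 8 scheduled.

4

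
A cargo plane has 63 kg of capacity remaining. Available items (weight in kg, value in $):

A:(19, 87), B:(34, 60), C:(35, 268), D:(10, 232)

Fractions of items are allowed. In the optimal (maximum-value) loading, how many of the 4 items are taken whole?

Order: D (232/10=23.20) > C (268/35=7.66) > A (87/19=4.58) > B (60/34=1.76)
Fill: take D (10 @ 232) → take C (35 @ 268) → take 18/19 of A → 82.42; 63/63 used.
2 item(s) taken whole; one partial (take 18/19 of A).

2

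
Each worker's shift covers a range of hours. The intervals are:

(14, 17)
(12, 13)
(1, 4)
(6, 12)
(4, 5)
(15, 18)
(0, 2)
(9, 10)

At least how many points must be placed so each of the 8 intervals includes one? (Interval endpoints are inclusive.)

5

Process intervals by earliest right end; each time one isn't hit yet, stab at its right endpoint.
Sorted: [0,2] [1,4] [4,5] [9,10] [6,12] [12,13] [14,17] [15,18]
{[0,2],[1,4]} hit by 2; {[4,5]} hit by 5; {[9,10],[6,12]} hit by 10; {[12,13]} hit by 13; {[14,17],[15,18]} hit by 17.
Points: 2, 5, 10, 13, 17 (5 total).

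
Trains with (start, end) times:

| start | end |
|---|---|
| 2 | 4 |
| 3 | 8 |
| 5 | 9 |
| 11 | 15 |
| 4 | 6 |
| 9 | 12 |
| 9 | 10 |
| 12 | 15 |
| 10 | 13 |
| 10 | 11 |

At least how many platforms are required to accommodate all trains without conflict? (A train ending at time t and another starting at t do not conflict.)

3

starts: [2, 3, 4, 5, 9, 9, 10, 10, 11, 12]
ends:   [4, 6, 8, 9, 10, 11, 12, 13, 15, 15]
s2→1 s3→2 e4→1 s4→2 s5→3  — peak 3.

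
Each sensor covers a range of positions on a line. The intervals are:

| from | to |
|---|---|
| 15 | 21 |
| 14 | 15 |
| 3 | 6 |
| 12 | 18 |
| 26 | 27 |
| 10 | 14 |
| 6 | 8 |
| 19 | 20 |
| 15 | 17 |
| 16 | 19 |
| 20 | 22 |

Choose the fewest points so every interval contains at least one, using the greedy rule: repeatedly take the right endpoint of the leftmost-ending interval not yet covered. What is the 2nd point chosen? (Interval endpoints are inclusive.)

14

Sorted: [3,6] [6,8] [10,14] [14,15] [15,17] [12,18] [16,19] [19,20] [15,21] [20,22] [26,27]
{[3,6],[6,8]} hit by 6; {[10,14],[14,15]} hit by 14; {[15,17],[12,18],[16,19]} hit by 17; {[19,20],[15,21],[20,22]} hit by 20; {[26,27]} hit by 27.
Points: 6, 14, 17, 20, 27 (5 total).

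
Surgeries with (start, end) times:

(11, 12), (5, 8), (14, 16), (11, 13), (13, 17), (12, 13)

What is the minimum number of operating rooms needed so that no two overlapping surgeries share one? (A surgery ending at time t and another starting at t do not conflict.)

2

The answer is the maximum number of intervals overlapping at any instant.
starts: [5, 11, 11, 12, 13, 14]
ends:   [8, 12, 13, 13, 16, 17]
s5→1 e8→0 s11→1 s11→2  — peak 2.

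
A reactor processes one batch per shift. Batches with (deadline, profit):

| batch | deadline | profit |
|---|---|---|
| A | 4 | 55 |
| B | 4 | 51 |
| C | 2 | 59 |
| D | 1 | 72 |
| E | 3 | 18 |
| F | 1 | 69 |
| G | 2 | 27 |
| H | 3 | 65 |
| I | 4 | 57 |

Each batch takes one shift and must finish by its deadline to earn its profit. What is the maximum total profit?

Sort by profit descending; place each in the latest free slot ≤ its deadline.
By profit: D(d1,72), F(d1,69), H(d3,65), C(d2,59), I(d4,57), A(d4,55), B(d4,51), G(d2,27), E(d3,18)
D→slot 1; F skipped; H→slot 3; C→slot 2; I→slot 4; A skipped; B skipped; G skipped; E skipped.
Profit = 72 + 59 + 65 + 57 = 253

253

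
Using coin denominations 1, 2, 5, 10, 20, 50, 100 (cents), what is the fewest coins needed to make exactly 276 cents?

276 = 2×100 + 1×50 + 1×20 + 1×5 + 1×1
Total coins = 2 + 1 + 1 + 1 + 1 = 6

6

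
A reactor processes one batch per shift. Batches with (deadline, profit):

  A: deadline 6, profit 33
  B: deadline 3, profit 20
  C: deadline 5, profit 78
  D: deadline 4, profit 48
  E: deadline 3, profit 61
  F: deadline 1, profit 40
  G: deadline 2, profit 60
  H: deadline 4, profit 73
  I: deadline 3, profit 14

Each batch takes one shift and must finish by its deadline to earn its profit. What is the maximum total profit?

By profit: C(d5,78), H(d4,73), E(d3,61), G(d2,60), D(d4,48), F(d1,40), A(d6,33), B(d3,20), I(d3,14)
C→slot 5; H→slot 4; E→slot 3; G→slot 2; D→slot 1; F skipped; A→slot 6; B skipped; I skipped.
Profit = 48 + 60 + 61 + 73 + 78 + 33 = 353

353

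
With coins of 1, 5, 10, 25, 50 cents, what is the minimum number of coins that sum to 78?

78 = 1×50 + 1×25 + 3×1
Total coins = 1 + 1 + 3 = 5

5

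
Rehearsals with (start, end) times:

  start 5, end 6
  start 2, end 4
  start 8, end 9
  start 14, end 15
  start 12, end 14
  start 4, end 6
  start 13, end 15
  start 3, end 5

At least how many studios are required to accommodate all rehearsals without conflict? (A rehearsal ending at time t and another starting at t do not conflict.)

2

Events (time:±→running): 2:+→1 3:+→2 … peak 2.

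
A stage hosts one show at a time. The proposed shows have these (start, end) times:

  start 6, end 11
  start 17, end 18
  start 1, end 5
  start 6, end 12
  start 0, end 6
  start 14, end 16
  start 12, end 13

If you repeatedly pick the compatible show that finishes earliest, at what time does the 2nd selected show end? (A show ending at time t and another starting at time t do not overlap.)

11

Sort by end time and greedily take each interval whose start is ≥ the last chosen end.
Sorted by end: (1,5)  (0,6)  (6,11)  (6,12)  (12,13)  (14,16)  (17,18)
take (1,5); take (6,11); skip (6,12); take (12,13); take (14,16); take (17,18).
Selected: (1,5) (6,11) (12,13) (14,16) (17,18)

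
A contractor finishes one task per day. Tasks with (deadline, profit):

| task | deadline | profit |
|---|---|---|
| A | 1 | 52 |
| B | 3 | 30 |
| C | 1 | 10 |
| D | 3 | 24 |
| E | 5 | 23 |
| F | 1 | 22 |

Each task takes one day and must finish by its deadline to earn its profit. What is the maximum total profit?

Take jobs in profit order; each goes to the latest open slot no later than its deadline.
By profit: A(d1,52), B(d3,30), D(d3,24), E(d5,23), F(d1,22), C(d1,10)
A→slot 1; B→slot 3; D→slot 2; E→slot 5; F skipped; C skipped.
Profit = 52 + 24 + 30 + 23 = 129

129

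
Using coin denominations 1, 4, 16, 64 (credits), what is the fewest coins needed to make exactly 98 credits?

98 = 1×64 + 2×16 + 2×1
Total coins = 1 + 2 + 2 = 5

5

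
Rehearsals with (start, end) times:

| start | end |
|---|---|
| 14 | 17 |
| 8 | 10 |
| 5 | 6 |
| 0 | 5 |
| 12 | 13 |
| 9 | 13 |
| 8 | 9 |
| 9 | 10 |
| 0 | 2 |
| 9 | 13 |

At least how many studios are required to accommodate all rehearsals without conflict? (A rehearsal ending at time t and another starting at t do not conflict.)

Count concurrent intervals with a sweep; the peak is the room count.
starts: [0, 0, 5, 8, 8, 9, 9, 9, 12, 14]
ends:   [2, 5, 6, 9, 10, 10, 13, 13, 13, 17]
s0→1 s0→2 e2→1 e5→0 s5→1 e6→0 s8→1 s8→2 e9→1 s9→2 s9→3 s9→4  — peak 4.

4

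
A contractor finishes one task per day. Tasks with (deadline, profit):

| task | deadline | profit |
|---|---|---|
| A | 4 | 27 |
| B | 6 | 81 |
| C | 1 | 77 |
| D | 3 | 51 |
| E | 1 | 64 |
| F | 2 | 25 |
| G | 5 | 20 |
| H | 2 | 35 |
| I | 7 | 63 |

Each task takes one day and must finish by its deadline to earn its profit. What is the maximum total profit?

354

By profit: B(d6,81), C(d1,77), E(d1,64), I(d7,63), D(d3,51), H(d2,35), A(d4,27), F(d2,25), G(d5,20)
B→slot 6; C→slot 1; E skipped; I→slot 7; D→slot 3; H→slot 2; A→slot 4; F skipped; G→slot 5.
Profit = 77 + 35 + 51 + 27 + 20 + 81 + 63 = 354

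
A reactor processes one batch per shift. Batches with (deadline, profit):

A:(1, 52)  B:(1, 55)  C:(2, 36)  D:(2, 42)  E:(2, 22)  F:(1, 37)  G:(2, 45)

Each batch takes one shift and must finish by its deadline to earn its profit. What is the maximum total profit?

Take jobs in profit order; each goes to the latest open slot no later than its deadline.
Profit order: B=55 A=52 G=45 D=42 F=37 C=36 E=22
Assign: B→slot 1, A skipped, G→slot 2, D skipped, F skipped, C skipped, E skipped.
Slots: [1:B] [2:G]
Profit = 55 + 45 = 100

100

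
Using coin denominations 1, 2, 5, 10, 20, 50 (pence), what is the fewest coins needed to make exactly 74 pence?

4

Use the largest denomination that fits, subtract, and repeat.
74 − 1×50→24 − 1×20→4 − 2×2→0
Total coins = 1 + 1 + 2 = 4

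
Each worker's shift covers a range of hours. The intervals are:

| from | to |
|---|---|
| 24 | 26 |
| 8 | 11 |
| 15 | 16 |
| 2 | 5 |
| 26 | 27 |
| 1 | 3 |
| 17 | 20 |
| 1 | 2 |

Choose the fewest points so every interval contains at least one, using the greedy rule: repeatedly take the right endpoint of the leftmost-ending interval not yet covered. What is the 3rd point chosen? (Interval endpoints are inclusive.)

16

Sort by right endpoint; whenever an interval is uncovered, place a point at its right end.
By right end: [1,2]  [1,3]  [2,5]  [8,11]  [15,16]  [17,20]  [24,26]  [26,27]
[1,2] uncovered → point at 2; [8,11] uncovered → point at 11; [15,16] uncovered → point at 16; [17,20] uncovered → point at 20; [24,26] uncovered → point at 26.
Points: 2, 11, 16, 20, 26 (5 total).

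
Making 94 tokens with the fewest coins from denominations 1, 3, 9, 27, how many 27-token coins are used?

Greedy: take as many of the largest coin as possible, then repeat with the remainder.
94 − 3×27→13 − 1×9→4 − 1×3→1 − 1×1→0
Count of 27: 3

3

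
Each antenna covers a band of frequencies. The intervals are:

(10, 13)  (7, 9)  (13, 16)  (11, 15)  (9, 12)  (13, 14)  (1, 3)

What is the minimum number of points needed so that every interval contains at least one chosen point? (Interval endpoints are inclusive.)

3

Sort by right endpoint; whenever an interval is uncovered, place a point at its right end.
By right end: [1,3]  [7,9]  [9,12]  [10,13]  [13,14]  [11,15]  [13,16]
[1,3] uncovered → point at 3; [7,9] uncovered → point at 9; [10,13] uncovered → point at 13.
Points: 3, 9, 13 (3 total).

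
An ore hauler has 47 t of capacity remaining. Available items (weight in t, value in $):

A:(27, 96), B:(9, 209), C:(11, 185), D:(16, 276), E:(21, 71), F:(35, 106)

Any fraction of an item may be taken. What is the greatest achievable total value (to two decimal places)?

709.11

Order: B (209/9=23.22) > D (276/16=17.25) > C (185/11=16.82) > A (96/27=3.56) > E (71/21=3.38) > F (106/35=3.03)
Fill: take B (9 @ 209) → take D (16 @ 276) → take C (11 @ 185) → take 11/27 of A → 39.11; 47/47 used.
Total value = 709.11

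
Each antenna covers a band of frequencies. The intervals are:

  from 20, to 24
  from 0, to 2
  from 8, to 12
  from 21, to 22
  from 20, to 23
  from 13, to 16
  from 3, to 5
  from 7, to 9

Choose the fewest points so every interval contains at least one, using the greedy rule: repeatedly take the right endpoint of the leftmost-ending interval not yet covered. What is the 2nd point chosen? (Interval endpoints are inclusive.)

5

By right end: [0,2]  [3,5]  [7,9]  [8,12]  [13,16]  [21,22]  [20,23]  [20,24]
[0,2] uncovered → point at 2; [3,5] uncovered → point at 5; [7,9] uncovered → point at 9; [13,16] uncovered → point at 16; [21,22] uncovered → point at 22.
Points: 2, 5, 9, 16, 22 (5 total).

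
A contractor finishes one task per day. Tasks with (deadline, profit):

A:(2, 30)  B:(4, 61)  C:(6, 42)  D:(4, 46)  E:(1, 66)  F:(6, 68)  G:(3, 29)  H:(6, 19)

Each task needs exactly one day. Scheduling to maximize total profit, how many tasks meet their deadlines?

Sort by profit descending; place each in the latest free slot ≤ its deadline.
Profit order: F=68 E=66 B=61 D=46 C=42 A=30 G=29 H=19
Assign: F→slot 6, E→slot 1, B→slot 4, D→slot 3, C→slot 5, A→slot 2, G skipped, H skipped.
Slots: [1:E] [2:A] [3:D] [4:B] [5:C] [6:F]
6 of 8 scheduled.

6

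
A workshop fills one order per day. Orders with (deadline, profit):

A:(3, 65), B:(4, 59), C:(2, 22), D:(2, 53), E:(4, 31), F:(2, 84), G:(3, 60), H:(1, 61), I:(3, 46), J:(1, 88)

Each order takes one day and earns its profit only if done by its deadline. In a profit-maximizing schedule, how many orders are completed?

4

Profit order: J=88 F=84 A=65 H=61 G=60 B=59 D=53 I=46 E=31 C=22
Assign: J→slot 1, F→slot 2, A→slot 3, H skipped, G skipped, B→slot 4, D skipped, I skipped, E skipped, C skipped.
Slots: [1:J] [2:F] [3:A] [4:B]
4 of 10 scheduled.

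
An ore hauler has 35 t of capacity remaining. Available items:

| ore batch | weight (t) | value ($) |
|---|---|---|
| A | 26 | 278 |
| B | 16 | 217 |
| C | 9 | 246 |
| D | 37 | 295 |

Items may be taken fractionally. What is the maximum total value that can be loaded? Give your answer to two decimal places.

569.92

Greedy by value/weight ratio, highest first.
Ratios (sorted): C 27.33, B 13.56, A 10.69, D 7.97
take C (9 @ 246); take B (16 @ 217); take 10/26 of A → 106.92. Capacity used 35/35.
Total value = 569.92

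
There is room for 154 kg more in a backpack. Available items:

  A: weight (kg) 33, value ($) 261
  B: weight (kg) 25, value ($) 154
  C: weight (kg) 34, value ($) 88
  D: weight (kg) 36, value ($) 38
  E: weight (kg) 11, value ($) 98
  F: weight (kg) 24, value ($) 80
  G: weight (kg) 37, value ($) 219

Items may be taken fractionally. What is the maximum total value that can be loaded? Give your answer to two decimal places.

874.12

Sort by value per unit weight and fill in that order.
Order: E (98/11=8.91) > A (261/33=7.91) > B (154/25=6.16) > G (219/37=5.92) > F (80/24=3.33) > C (88/34=2.59) > D (38/36=1.06)
Fill: take E (11 @ 98) → take A (33 @ 261) → take B (25 @ 154) → take G (37 @ 219) → take F (24 @ 80) → take 24/34 of C → 62.12; 154/154 used.
Total value = 874.12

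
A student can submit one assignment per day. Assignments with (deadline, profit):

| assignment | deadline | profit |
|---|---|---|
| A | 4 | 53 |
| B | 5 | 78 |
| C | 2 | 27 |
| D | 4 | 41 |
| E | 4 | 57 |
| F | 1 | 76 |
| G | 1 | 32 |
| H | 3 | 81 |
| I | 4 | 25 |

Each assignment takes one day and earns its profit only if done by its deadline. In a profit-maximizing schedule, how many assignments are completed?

Profit order: H=81 B=78 F=76 E=57 A=53 D=41 G=32 C=27 I=25
Assign: H→slot 3, B→slot 5, F→slot 1, E→slot 4, A→slot 2, D skipped, G skipped, C skipped, I skipped.
Slots: [1:F] [2:A] [3:H] [4:E] [5:B]
5 of 9 scheduled.

5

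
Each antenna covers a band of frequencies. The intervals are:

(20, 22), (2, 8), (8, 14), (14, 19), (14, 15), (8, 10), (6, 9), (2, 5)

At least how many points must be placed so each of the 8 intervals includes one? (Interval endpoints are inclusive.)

4

Sort by right endpoint; whenever an interval is uncovered, place a point at its right end.
By right end: [2,5]  [2,8]  [6,9]  [8,10]  [8,14]  [14,15]  [14,19]  [20,22]
[2,5] uncovered → point at 5; [6,9] uncovered → point at 9; [14,15] uncovered → point at 15; [20,22] uncovered → point at 22.
Points: 5, 9, 15, 22 (4 total).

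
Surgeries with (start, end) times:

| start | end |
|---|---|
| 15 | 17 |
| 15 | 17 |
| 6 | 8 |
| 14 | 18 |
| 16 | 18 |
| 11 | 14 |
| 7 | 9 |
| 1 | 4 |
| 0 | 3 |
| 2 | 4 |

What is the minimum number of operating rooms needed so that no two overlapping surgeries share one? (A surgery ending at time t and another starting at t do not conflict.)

4

Events (time:±→running): 0:+→1 1:+→2 2:+→3 3:-→2 4:-→1 4:-→0 6:+→1 7:+→2 8:-→1 9:-→0 11:+→1 14:-→0 14:+→1 15:+→2 15:+→3 16:+→4 … peak 4.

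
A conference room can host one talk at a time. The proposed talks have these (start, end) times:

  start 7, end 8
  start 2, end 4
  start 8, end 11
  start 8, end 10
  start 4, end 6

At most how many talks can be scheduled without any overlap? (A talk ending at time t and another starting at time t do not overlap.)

4

Sorted by end: (2,4)  (4,6)  (7,8)  (8,10)  (8,11)
take (2,4); take (4,6); take (7,8); take (8,10); skip (8,11).
Selected 4 talks.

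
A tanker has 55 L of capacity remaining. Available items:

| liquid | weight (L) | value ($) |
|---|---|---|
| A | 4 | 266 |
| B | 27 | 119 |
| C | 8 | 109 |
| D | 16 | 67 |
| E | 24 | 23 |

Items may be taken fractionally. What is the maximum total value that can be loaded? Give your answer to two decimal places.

Sort by value per unit weight and fill in that order.
Order: A (266/4=66.50) > C (109/8=13.62) > B (119/27=4.41) > D (67/16=4.19) > E (23/24=0.96)
Fill: take A (4 @ 266) → take C (8 @ 109) → take B (27 @ 119) → take D (16 @ 67); 55/55 used.
Total value = 561.00

561.00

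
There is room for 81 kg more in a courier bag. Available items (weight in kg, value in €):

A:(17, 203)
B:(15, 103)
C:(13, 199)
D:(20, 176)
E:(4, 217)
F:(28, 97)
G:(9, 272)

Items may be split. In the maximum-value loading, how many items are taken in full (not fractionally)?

6

Order: E (217/4=54.25) > G (272/9=30.22) > C (199/13=15.31) > A (203/17=11.94) > D (176/20=8.80) > B (103/15=6.87) > F (97/28=3.46)
Fill: take E (4 @ 217) → take G (9 @ 272) → take C (13 @ 199) → take A (17 @ 203) → take D (20 @ 176) → take B (15 @ 103) → take 3/28 of F → 10.39; 81/81 used.
6 item(s) taken whole; one partial (take 3/28 of F).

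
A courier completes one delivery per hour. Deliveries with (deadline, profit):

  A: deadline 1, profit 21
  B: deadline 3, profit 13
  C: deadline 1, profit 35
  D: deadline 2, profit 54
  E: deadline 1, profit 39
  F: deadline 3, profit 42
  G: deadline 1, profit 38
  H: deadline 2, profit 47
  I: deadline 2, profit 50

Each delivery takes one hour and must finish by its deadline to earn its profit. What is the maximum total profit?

146

Take jobs in profit order; each goes to the latest open slot no later than its deadline.
Profit order: D=54 I=50 H=47 F=42 E=39 G=38 C=35 A=21 B=13
Assign: D→slot 2, I→slot 1, H skipped, F→slot 3, E skipped, G skipped, C skipped, A skipped, B skipped.
Slots: [1:I] [2:D] [3:F]
Profit = 50 + 54 + 42 = 146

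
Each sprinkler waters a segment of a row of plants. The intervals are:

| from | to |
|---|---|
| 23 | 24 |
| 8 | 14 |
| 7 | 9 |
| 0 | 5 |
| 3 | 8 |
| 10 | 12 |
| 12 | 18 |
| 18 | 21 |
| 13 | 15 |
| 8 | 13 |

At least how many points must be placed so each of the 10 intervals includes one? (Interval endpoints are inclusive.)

6

Sort by right endpoint; whenever an interval is uncovered, place a point at its right end.
By right end: [0,5]  [3,8]  [7,9]  [10,12]  [8,13]  [8,14]  [13,15]  [12,18]  [18,21]  [23,24]
[0,5] uncovered → point at 5; [7,9] uncovered → point at 9; [10,12] uncovered → point at 12; [13,15] uncovered → point at 15; [18,21] uncovered → point at 21; [23,24] uncovered → point at 24.
Points: 5, 9, 12, 15, 21, 24 (6 total).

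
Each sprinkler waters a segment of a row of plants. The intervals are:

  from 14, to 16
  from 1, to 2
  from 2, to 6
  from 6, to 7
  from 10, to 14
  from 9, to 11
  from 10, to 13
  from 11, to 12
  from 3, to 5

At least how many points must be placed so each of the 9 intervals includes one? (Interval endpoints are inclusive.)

5

Process intervals by earliest right end; each time one isn't hit yet, stab at its right endpoint.
Sorted: [1,2] [3,5] [2,6] [6,7] [9,11] [11,12] [10,13] [10,14] [14,16]
{[1,2]} hit by 2; {[3,5],[2,6]} hit by 5; {[6,7]} hit by 7; {[9,11],[11,12],[10,13],[10,14]} hit by 11; {[14,16]} hit by 16.
Points: 2, 5, 7, 11, 16 (5 total).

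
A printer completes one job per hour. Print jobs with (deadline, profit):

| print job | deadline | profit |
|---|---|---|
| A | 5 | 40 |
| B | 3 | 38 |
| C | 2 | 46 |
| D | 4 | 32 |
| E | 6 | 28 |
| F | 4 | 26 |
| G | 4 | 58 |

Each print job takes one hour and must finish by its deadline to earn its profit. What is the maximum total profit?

242

Sort by profit descending; place each in the latest free slot ≤ its deadline.
Profit order: G=58 C=46 A=40 B=38 D=32 E=28 F=26
Assign: G→slot 4, C→slot 2, A→slot 5, B→slot 3, D→slot 1, E→slot 6, F skipped.
Slots: [1:D] [2:C] [3:B] [4:G] [5:A] [6:E]
Profit = 32 + 46 + 38 + 58 + 40 + 28 = 242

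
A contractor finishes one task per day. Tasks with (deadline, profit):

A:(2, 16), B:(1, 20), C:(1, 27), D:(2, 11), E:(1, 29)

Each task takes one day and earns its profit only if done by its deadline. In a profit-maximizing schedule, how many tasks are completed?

Sort by profit descending; place each in the latest free slot ≤ its deadline.
By profit: E(d1,29), C(d1,27), B(d1,20), A(d2,16), D(d2,11)
E→slot 1; C skipped; B skipped; A→slot 2; D skipped.
2 of 5 scheduled.

2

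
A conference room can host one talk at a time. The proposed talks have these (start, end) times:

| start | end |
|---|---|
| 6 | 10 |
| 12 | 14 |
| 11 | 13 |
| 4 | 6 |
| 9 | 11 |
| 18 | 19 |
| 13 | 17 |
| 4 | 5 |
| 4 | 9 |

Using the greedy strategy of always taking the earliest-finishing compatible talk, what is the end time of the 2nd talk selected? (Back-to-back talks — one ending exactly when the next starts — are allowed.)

Sort by end time and greedily take each interval whose start is ≥ the last chosen end.
Sorted by end: (4,5)  (4,6)  (4,9)  (6,10)  (9,11)  (11,13)  (12,14)  (13,17)  (18,19)
take (4,5); skip (4,9); take (6,10); skip (9,11); take (11,13); take (13,17); take (18,19).
Selected: (4,5) (6,10) (11,13) (13,17) (18,19)

10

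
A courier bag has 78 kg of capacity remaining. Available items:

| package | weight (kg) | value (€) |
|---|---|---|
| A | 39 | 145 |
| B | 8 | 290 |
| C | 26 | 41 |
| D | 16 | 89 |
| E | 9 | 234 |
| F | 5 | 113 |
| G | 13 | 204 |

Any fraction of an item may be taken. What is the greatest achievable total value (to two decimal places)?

1030.38

Sort by value per unit weight and fill in that order.
Ratios (sorted): B 36.25, E 26.00, F 22.60, G 15.69, D 5.56, A 3.72, C 1.58
take B (8 @ 290); take E (9 @ 234); take F (5 @ 113); take G (13 @ 204); take D (16 @ 89); take 27/39 of A → 100.38. Capacity used 78/78.
Total value = 1030.38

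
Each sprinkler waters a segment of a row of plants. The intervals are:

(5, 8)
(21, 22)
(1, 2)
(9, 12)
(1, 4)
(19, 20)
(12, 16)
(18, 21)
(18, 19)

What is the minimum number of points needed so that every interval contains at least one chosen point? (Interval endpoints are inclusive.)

5

Sorted: [1,2] [1,4] [5,8] [9,12] [12,16] [18,19] [19,20] [18,21] [21,22]
{[1,2],[1,4]} hit by 2; {[5,8]} hit by 8; {[9,12],[12,16]} hit by 12; {[18,19],[19,20],[18,21]} hit by 19; {[21,22]} hit by 22.
Points: 2, 8, 12, 19, 22 (5 total).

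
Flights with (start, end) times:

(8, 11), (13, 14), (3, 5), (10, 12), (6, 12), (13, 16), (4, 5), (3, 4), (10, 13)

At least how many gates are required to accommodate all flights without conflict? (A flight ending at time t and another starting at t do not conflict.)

4

starts: [3, 3, 4, 6, 8, 10, 10, 13, 13]
ends:   [4, 5, 5, 11, 12, 12, 13, 14, 16]
s3→1 s3→2 e4→1 s4→2 e5→1 e5→0 s6→1 s8→2 s10→3 s10→4  — peak 4.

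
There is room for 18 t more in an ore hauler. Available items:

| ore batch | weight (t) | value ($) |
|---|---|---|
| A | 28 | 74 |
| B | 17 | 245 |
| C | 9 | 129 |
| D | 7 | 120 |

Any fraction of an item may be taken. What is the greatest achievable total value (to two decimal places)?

278.53

Order: D (120/7=17.14) > B (245/17=14.41) > C (129/9=14.33) > A (74/28=2.64)
Fill: take D (7 @ 120) → take 11/17 of B → 158.53; 18/18 used.
Total value = 278.53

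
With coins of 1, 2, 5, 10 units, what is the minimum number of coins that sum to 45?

5

45 − 4×10→5 − 1×5→0
Total coins = 4 + 1 = 5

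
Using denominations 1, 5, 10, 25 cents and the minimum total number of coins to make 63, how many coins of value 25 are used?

2

63 = 2×25 + 1×10 + 3×1
Count of 25: 2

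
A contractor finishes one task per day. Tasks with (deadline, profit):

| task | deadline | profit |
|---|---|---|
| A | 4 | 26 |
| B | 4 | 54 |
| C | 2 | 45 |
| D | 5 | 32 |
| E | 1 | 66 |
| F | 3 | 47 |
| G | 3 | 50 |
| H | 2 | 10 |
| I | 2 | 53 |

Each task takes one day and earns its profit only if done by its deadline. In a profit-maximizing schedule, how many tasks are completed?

5

Sort by profit descending; place each in the latest free slot ≤ its deadline.
By profit: E(d1,66), B(d4,54), I(d2,53), G(d3,50), F(d3,47), C(d2,45), D(d5,32), A(d4,26), H(d2,10)
E→slot 1; B→slot 4; I→slot 2; G→slot 3; F skipped; C skipped; D→slot 5; A skipped; H skipped.
5 of 9 scheduled.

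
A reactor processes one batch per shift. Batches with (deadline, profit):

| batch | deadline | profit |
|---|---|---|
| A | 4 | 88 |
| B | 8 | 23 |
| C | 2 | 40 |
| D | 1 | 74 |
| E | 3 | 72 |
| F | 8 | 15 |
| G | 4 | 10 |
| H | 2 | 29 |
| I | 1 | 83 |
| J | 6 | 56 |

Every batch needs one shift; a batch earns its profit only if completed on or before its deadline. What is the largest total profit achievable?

377

Take jobs in profit order; each goes to the latest open slot no later than its deadline.
By profit: A(d4,88), I(d1,83), D(d1,74), E(d3,72), J(d6,56), C(d2,40), H(d2,29), B(d8,23), F(d8,15), G(d4,10)
A→slot 4; I→slot 1; D skipped; E→slot 3; J→slot 6; C→slot 2; H skipped; B→slot 8; F→slot 7; G skipped.
Profit = 83 + 40 + 72 + 88 + 56 + 15 + 23 = 377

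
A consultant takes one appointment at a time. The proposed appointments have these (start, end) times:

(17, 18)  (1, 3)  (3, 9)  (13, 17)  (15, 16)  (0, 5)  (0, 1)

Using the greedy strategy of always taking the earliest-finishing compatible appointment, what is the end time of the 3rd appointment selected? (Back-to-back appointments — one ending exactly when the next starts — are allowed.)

By end time: (0,1), (1,3), (0,5), (3,9), (15,16), (13,17), (17,18).
Pick (0,1); next start ≥ 1 → (1,3); next start ≥ 3 → (3,9); next start ≥ 9 → (15,16); next start ≥ 16 → (17,18).
Selected: (0,1) (1,3) (3,9) (15,16) (17,18)

9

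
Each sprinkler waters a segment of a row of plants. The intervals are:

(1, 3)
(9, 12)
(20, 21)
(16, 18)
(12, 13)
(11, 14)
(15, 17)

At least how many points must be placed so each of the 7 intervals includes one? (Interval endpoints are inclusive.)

4

Process intervals by earliest right end; each time one isn't hit yet, stab at its right endpoint.
By right end: [1,3]  [9,12]  [12,13]  [11,14]  [15,17]  [16,18]  [20,21]
[1,3] uncovered → point at 3; [9,12] uncovered → point at 12; [15,17] uncovered → point at 17; [20,21] uncovered → point at 21.
Points: 3, 12, 17, 21 (4 total).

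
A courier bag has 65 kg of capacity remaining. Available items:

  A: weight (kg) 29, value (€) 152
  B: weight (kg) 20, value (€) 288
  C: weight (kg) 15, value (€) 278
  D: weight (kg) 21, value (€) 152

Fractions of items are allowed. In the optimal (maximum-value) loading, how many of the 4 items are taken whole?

3

Sort by value per unit weight and fill in that order.
Order: C (278/15=18.53) > B (288/20=14.40) > D (152/21=7.24) > A (152/29=5.24)
Fill: take C (15 @ 278) → take B (20 @ 288) → take D (21 @ 152) → take 9/29 of A → 47.17; 65/65 used.
3 item(s) taken whole; one partial (take 9/29 of A).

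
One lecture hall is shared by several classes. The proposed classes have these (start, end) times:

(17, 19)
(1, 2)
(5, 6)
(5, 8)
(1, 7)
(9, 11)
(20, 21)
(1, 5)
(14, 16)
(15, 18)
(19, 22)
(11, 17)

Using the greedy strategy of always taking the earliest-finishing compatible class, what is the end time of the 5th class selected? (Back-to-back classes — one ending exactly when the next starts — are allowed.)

Sorted by end: (1,2)  (1,5)  (5,6)  (1,7)  (5,8)  (9,11)  (14,16)  (11,17)  (15,18)  (17,19)  (20,21)  (19,22)
take (1,2); take (5,6); take (9,11); take (14,16); take (17,19); take (20,21); skip (19,22).
Selected: (1,2) (5,6) (9,11) (14,16) (17,19) (20,21)

19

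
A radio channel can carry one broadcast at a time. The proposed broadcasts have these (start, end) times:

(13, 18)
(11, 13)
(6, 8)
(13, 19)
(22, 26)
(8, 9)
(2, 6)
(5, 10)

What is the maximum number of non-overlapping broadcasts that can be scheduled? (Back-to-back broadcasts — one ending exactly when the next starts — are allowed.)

Greedy by earliest finish: after sorting by end time, pick each interval compatible with the last pick.
By end time: (2,6), (6,8), (8,9), (5,10), (11,13), (13,18), (13,19), (22,26).
Pick (2,6); next start ≥ 6 → (6,8); next start ≥ 8 → (8,9); next start ≥ 9 → (11,13); next start ≥ 13 → (13,18); next start ≥ 18 → (22,26).
Selected 6 broadcasts.

6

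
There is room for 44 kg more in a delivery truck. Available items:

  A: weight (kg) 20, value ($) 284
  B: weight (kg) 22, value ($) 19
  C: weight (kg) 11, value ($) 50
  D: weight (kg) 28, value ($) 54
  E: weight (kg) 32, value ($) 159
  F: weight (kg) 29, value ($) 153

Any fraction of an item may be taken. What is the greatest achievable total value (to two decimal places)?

Greedy by value/weight ratio, highest first.
Ratios (sorted): A 14.20, F 5.28, E 4.97, C 4.55, D 1.93, B 0.86
take A (20 @ 284); take 24/29 of F → 126.62. Capacity used 44/44.
Total value = 410.62

410.62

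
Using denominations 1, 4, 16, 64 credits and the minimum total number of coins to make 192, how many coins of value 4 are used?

0

Greedy: take as many of the largest coin as possible, then repeat with the remainder.
192 − 3×64→0
Count of 4: 0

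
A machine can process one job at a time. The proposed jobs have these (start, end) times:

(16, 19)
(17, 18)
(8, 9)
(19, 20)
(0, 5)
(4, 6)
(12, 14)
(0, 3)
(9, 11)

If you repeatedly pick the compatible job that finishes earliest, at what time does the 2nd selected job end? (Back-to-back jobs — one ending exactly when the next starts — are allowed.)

Sorted by end: (0,3)  (0,5)  (4,6)  (8,9)  (9,11)  (12,14)  (17,18)  (16,19)  (19,20)
take (0,3); take (4,6); take (8,9); take (9,11); take (12,14); take (17,18); take (19,20).
Selected: (0,3) (4,6) (8,9) (9,11) (12,14) (17,18) (19,20)

6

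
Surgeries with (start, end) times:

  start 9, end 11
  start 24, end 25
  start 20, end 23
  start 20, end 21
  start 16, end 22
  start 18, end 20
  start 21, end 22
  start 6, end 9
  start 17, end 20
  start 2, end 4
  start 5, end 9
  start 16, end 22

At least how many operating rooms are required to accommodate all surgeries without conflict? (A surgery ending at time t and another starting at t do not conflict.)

4

Events (time:±→running): 2:+→1 4:-→0 5:+→1 6:+→2 9:-→1 9:-→0 9:+→1 11:-→0 16:+→1 16:+→2 17:+→3 18:+→4 … peak 4.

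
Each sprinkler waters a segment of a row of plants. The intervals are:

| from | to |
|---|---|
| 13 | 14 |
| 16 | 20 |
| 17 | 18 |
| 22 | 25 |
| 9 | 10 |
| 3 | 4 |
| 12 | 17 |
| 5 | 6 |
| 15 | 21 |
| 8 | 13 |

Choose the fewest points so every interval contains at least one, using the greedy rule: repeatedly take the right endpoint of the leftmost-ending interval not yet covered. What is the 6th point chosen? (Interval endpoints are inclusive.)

25

By right end: [3,4]  [5,6]  [9,10]  [8,13]  [13,14]  [12,17]  [17,18]  [16,20]  [15,21]  [22,25]
[3,4] uncovered → point at 4; [5,6] uncovered → point at 6; [9,10] uncovered → point at 10; [13,14] uncovered → point at 14; [17,18] uncovered → point at 18; [22,25] uncovered → point at 25.
Points: 4, 6, 10, 14, 18, 25 (6 total).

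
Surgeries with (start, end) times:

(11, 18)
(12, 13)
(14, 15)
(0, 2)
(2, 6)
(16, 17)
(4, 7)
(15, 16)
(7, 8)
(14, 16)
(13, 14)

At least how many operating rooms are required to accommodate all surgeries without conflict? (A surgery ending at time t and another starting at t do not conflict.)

3

Count concurrent intervals with a sweep; the peak is the room count.
Events (time:±→running): 0:+→1 2:-→0 2:+→1 4:+→2 6:-→1 7:-→0 7:+→1 8:-→0 11:+→1 12:+→2 13:-→1 13:+→2 14:-→1 14:+→2 14:+→3 … peak 3.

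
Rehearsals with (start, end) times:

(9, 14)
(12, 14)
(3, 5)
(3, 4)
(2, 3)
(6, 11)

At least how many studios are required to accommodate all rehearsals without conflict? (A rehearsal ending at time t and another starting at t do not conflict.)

2

starts: [2, 3, 3, 6, 9, 12]
ends:   [3, 4, 5, 11, 14, 14]
s2→1 e3→0 s3→1 s3→2  — peak 2.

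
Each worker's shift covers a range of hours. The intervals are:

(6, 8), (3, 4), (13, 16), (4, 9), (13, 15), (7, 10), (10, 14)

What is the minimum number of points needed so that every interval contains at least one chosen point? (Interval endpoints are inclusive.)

3

Process intervals by earliest right end; each time one isn't hit yet, stab at its right endpoint.
By right end: [3,4]  [6,8]  [4,9]  [7,10]  [10,14]  [13,15]  [13,16]
[3,4] uncovered → point at 4; [6,8] uncovered → point at 8; [10,14] uncovered → point at 14.
Points: 4, 8, 14 (3 total).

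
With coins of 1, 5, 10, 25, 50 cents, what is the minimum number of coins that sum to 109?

109 = 2×50 + 1×5 + 4×1
Total coins = 2 + 1 + 4 = 7

7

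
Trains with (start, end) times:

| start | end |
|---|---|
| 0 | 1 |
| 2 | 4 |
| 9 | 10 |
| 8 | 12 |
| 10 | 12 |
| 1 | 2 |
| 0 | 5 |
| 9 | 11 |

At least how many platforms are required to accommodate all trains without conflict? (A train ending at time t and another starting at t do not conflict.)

3

The answer is the maximum number of intervals overlapping at any instant.
Events (time:±→running): 0:+→1 0:+→2 1:-→1 1:+→2 2:-→1 2:+→2 4:-→1 5:-→0 8:+→1 9:+→2 9:+→3 … peak 3.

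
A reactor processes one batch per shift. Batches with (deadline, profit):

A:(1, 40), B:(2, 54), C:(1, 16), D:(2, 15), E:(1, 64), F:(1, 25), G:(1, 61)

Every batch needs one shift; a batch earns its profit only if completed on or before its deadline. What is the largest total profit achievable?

118

Sort by profit descending; place each in the latest free slot ≤ its deadline.
By profit: E(d1,64), G(d1,61), B(d2,54), A(d1,40), F(d1,25), C(d1,16), D(d2,15)
E→slot 1; G skipped; B→slot 2; A skipped; F skipped; C skipped; D skipped.
Profit = 64 + 54 = 118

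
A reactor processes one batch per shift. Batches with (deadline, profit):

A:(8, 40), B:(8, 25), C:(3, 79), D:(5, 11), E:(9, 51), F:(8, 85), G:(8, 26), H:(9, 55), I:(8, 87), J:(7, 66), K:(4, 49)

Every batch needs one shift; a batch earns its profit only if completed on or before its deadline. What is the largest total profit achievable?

Take jobs in profit order; each goes to the latest open slot no later than its deadline.
By profit: I(d8,87), F(d8,85), C(d3,79), J(d7,66), H(d9,55), E(d9,51), K(d4,49), A(d8,40), G(d8,26), B(d8,25), D(d5,11)
I→slot 8; F→slot 7; C→slot 3; J→slot 6; H→slot 9; E→slot 5; K→slot 4; A→slot 2; G→slot 1; B skipped; D skipped.
Profit = 26 + 40 + 79 + 49 + 51 + 66 + 85 + 87 + 55 = 538

538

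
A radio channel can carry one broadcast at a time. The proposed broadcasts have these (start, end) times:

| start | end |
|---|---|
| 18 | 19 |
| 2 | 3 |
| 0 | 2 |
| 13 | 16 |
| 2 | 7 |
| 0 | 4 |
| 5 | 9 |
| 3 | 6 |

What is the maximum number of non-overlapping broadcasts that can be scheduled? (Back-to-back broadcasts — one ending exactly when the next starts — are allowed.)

By end time: (0,2), (2,3), (0,4), (3,6), (2,7), (5,9), (13,16), (18,19).
Pick (0,2); next start ≥ 2 → (2,3); next start ≥ 3 → (3,6); next start ≥ 6 → (13,16); next start ≥ 16 → (18,19).
Selected 5 broadcasts.

5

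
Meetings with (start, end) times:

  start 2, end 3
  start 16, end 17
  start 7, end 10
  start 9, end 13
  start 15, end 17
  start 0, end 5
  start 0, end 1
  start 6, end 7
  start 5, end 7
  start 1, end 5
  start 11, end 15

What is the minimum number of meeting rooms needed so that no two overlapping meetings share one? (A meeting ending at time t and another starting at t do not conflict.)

3

Events (time:±→running): 0:+→1 0:+→2 1:-→1 1:+→2 2:+→3 … peak 3.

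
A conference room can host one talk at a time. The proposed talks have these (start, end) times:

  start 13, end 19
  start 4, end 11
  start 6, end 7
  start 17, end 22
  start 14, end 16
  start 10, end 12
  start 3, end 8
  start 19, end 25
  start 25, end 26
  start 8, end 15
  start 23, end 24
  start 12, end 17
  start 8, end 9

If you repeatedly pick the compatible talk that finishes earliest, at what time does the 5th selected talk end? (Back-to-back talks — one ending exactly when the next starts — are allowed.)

Sorted by end: (6,7)  (3,8)  (8,9)  (4,11)  (10,12)  (8,15)  (14,16)  (12,17)  (13,19)  (17,22)  (23,24)  (19,25)  (25,26)
take (6,7); take (8,9); skip (4,11); take (10,12); take (14,16); skip (12,17); take (17,22); take (23,24); take (25,26).
Selected: (6,7) (8,9) (10,12) (14,16) (17,22) (23,24) (25,26)

22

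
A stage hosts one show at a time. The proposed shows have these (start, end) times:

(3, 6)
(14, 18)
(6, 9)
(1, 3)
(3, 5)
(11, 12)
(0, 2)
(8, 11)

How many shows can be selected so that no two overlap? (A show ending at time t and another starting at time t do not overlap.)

5

Sorted by end: (0,2)  (1,3)  (3,5)  (3,6)  (6,9)  (8,11)  (11,12)  (14,18)
take (0,2); take (3,5); skip (3,6); take (6,9); take (11,12); take (14,18).
Selected 5 shows.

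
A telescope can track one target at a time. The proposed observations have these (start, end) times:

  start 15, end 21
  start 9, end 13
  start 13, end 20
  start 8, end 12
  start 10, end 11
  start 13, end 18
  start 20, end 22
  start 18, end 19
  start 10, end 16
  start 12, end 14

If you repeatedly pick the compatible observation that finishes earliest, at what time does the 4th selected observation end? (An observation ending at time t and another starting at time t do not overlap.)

By end time: (10,11), (8,12), (9,13), (12,14), (10,16), (13,18), (18,19), (13,20), (15,21), (20,22).
Pick (10,11); next start ≥ 11 → (12,14); next start ≥ 14 → (18,19); next start ≥ 19 → (20,22).
Selected: (10,11) (12,14) (18,19) (20,22)

22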